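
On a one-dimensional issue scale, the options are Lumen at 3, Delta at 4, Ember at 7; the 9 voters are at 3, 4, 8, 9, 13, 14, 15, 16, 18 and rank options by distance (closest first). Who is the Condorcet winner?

With single-peaked preferences on a line, the Condorcet winner is the candidate closest to the median voter.
The median voter (position 13) is closest to Ember at 7.
Check: Ember vs Delta — voters closer to Ember: 7 of 9.

Ember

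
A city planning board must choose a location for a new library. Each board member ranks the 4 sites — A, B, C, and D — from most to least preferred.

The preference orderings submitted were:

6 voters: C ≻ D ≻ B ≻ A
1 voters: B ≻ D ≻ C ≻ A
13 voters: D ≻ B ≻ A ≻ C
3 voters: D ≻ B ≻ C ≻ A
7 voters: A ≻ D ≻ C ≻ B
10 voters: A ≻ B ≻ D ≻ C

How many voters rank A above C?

30

Ballots ranking A above C: 13+7+10 = 30.
Ballots ranking C above A: 6+1+3 = 10.
So 30 of 40 voters prefer A to C.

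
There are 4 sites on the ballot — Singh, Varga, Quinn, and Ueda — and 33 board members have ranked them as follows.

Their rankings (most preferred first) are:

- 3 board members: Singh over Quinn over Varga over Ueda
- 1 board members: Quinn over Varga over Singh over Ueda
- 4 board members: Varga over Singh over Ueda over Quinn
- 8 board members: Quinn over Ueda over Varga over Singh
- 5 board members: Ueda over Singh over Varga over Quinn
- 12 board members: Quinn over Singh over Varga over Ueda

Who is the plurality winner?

Quinn

First-place vote totals:
  Singh: 3
  Varga: 4
  Quinn: 21
  Ueda: 5
Quinn has the most first-place votes.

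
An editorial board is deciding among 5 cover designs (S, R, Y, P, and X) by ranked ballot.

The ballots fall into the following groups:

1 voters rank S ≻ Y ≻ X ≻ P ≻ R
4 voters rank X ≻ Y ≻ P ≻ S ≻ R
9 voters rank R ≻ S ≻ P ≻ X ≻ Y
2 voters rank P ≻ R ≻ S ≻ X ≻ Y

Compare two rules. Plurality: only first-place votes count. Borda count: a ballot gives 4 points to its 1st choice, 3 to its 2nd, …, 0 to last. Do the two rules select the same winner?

Yes

Plurality first-place counts: S 1, R 9, Y 0, P 2, X 4 → R.
Borda totals: S 39, R 42, Y 15, P 35, X 29 → R.
The two rules agree on R.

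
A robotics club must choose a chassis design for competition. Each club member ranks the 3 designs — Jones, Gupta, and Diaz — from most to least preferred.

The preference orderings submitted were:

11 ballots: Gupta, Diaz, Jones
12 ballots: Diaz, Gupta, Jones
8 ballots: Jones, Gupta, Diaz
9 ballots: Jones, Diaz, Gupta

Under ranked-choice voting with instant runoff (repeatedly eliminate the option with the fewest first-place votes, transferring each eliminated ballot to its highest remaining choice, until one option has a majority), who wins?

Round 1: Jones 17, Diaz 12, Gupta 11. Gupta has the fewest and is eliminated.
Round 2: Diaz 23, Jones 17. Diaz has a majority.

Diaz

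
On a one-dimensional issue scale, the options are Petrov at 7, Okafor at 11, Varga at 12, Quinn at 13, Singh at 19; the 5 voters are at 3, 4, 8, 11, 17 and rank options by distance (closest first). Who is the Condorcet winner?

With single-peaked preferences on a line, the Condorcet winner is the candidate closest to the median voter.
The median voter (position 8) is closest to Petrov at 7.
Check: Petrov vs Quinn — voters closer to Petrov: 3 of 5.

Petrov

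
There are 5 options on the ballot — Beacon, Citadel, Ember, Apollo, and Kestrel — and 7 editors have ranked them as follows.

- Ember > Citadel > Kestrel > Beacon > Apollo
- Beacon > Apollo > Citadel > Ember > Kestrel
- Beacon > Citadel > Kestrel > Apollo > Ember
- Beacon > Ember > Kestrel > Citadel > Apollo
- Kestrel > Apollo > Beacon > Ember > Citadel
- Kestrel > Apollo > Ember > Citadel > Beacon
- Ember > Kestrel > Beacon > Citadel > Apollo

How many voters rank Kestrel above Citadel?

4

Ballots ranking Kestrel above Citadel: 4.
Ballots ranking Citadel above Kestrel: 3.
So 4 of 7 voters prefer Kestrel to Citadel.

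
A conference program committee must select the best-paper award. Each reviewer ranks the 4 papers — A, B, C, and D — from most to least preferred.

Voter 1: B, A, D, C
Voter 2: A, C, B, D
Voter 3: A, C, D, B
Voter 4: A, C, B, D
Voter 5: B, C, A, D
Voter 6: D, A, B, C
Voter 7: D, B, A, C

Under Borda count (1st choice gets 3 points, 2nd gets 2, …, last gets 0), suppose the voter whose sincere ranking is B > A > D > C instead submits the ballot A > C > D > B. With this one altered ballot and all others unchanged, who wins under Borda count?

Borda totals with the altered ballot: A 16, B 8, C 10, D 8.
The winner is unchanged: still A.

A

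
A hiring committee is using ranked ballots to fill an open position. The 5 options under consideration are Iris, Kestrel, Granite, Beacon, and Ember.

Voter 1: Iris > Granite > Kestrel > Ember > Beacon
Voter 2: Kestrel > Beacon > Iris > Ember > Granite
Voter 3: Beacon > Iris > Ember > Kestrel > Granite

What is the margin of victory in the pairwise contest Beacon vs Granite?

1

Ballots ranking Beacon above Granite: 2.
Ballots ranking Granite above Beacon: 1.
Beacon wins 2–1, a margin of 1.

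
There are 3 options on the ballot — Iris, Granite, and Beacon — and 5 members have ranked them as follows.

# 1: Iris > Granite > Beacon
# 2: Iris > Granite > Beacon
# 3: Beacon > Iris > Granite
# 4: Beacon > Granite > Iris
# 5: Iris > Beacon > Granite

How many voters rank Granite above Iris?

Ballots ranking Granite above Iris: 1.
Ballots ranking Iris above Granite: 4.
So 1 of 5 voters prefer Granite to Iris.

1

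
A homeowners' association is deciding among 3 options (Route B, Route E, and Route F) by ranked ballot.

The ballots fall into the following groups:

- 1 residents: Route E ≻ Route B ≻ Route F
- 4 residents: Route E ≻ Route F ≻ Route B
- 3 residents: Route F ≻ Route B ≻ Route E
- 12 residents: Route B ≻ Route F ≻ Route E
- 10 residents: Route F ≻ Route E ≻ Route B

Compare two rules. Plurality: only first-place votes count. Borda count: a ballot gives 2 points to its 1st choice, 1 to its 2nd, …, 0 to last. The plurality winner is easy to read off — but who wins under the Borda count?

Plurality first-place counts: Route B 12, Route E 5, Route F 13 → Route F.
Borda totals: Route B 28, Route E 20, Route F 42 → Route F.

Route F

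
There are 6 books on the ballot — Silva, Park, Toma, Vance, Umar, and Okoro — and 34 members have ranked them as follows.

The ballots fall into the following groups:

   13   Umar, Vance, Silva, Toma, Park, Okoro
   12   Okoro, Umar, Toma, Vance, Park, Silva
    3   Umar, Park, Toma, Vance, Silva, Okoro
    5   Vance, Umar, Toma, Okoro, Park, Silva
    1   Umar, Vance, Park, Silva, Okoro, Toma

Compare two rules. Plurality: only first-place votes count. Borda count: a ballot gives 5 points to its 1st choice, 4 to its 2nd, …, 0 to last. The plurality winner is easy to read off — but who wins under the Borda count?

Umar

Plurality first-place counts: Silva 0, Park 0, Toma 0, Vance 5, Umar 17, Okoro 12 → Umar.
Borda totals: Silva 44, Park 45, Toma 86, Vance 111, Umar 153, Okoro 71 → Umar.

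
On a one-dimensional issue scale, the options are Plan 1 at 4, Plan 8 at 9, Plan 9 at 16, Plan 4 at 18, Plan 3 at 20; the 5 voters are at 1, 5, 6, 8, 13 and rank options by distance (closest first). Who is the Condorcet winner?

With single-peaked preferences on a line, the Condorcet winner is the candidate closest to the median voter.
The median voter (position 6) is closest to Plan 1 at 4.
Check: Plan 1 vs Plan 9 — voters closer to Plan 1: 4 of 5.

Plan 1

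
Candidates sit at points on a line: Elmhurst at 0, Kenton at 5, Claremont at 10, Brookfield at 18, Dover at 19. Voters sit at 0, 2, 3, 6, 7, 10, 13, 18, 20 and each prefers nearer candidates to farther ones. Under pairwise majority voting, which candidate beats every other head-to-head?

Kenton

With single-peaked preferences on a line, the Condorcet winner is the candidate closest to the median voter.
The median voter (position 7) is closest to Kenton at 5.
Check: Kenton vs Elmhurst — voters closer to Kenton: 7 of 9.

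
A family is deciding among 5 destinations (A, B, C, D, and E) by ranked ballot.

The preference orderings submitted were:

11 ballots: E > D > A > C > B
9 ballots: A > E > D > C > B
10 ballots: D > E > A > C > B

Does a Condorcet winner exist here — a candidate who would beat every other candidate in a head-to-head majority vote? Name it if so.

Head-to-head results (30 voters total):
A vs B: A wins 30–0.
A vs C: A wins 30–0.
A vs D: D wins 21–9.
A vs E: E wins 21–9.
B vs C: C wins 30–0.
B vs D: D wins 30–0.
B vs E: E wins 30–0.
C vs D: D wins 30–0.
C vs E: E wins 30–0.
D vs E: E wins 20–10.
E beats each rival — A (21–9), B (30–0), C (30–0), D (20–10) — so E is the Condorcet winner.

E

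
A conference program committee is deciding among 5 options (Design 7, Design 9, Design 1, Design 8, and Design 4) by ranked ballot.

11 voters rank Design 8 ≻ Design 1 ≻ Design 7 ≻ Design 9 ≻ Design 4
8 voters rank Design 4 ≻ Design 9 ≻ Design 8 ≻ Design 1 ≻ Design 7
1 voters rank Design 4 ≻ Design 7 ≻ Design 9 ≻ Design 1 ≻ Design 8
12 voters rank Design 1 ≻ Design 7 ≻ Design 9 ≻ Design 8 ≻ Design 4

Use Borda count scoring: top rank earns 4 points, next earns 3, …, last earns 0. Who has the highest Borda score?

Borda scores:
  Design 7: 11·2 + 8·0 + 3 + 12·3 = 61
  Design 9: 11·1 + 8·3 + 2 + 12·2 = 61
  Design 1: 11·3 + 8·1 + 1 + 12·4 = 90
  Design 8: 11·4 + 8·2 + 0 + 12·1 = 72
  Design 4: 11·0 + 8·4 + 4 + 12·0 = 36
Design 1 has the highest total.

Design 1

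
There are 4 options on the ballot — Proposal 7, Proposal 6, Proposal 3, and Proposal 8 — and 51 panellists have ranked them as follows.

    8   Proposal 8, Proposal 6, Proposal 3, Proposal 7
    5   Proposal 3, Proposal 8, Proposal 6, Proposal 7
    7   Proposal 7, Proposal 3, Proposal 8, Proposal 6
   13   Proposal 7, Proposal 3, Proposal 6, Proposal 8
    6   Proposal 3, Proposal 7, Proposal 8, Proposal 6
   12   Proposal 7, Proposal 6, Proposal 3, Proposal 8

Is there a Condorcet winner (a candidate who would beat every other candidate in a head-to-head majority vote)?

Head-to-head results (51 voters total):
Proposal 7 vs Proposal 6: Proposal 7 wins 38–13.
Proposal 7 vs Proposal 3: Proposal 7 wins 32–19.
Proposal 7 vs Proposal 8: Proposal 7 wins 38–13.
Proposal 6 vs Proposal 3: Proposal 3 wins 31–20.
Proposal 6 vs Proposal 8: Proposal 8 wins 26–25.
Proposal 3 vs Proposal 8: Proposal 3 wins 43–8.
Proposal 7 beats each rival — Proposal 6 (38–13), Proposal 3 (32–19), Proposal 8 (38–13) — so Proposal 7 is the Condorcet winner.

Yes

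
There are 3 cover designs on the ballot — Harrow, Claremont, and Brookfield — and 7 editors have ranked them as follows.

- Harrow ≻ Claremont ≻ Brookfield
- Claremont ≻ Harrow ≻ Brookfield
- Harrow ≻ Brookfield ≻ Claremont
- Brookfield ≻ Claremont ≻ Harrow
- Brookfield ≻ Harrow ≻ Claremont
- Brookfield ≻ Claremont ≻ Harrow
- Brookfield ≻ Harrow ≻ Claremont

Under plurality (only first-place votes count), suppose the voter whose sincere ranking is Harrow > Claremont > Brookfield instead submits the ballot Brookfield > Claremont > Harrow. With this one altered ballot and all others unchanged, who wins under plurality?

Brookfield

First-place totals with the altered ballot: Harrow 1, Claremont 1, Brookfield 5.
The winner is unchanged: still Brookfield.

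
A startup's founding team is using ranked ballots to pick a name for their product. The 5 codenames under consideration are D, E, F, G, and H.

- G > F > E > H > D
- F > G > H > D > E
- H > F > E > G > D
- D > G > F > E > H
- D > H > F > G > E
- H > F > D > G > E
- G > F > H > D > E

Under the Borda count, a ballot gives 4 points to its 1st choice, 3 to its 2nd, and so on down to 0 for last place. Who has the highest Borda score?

F

Borda scores:
  D: 0 + 1 + 0 + 4 + 4 + 2 + 1 = 12
  E: 2 + 0 + 2 + 1 + 0 + 0 + 0 = 5
  F: 3 + 4 + 3 + 2 + 2 + 3 + 3 = 20
  G: 4 + 3 + 1 + 3 + 1 + 1 + 4 = 17
  H: 1 + 2 + 4 + 0 + 3 + 4 + 2 = 16
F has the highest total.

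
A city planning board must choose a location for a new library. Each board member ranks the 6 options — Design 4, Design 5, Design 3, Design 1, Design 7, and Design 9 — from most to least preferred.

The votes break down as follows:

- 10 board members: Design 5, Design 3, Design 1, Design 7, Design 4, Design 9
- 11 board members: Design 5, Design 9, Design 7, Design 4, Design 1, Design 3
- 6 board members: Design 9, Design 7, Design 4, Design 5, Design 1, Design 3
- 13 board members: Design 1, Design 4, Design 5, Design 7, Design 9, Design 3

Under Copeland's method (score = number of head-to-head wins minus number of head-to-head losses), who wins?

Pairwise results:
  Design 4 vs Design 5: Design 5 wins 21–19.
  Design 4 vs Design 3: Design 4 wins 30–10.
  Design 4 vs Design 1: Design 1 wins 23–17.
  Design 4 vs Design 7: Design 7 wins 27–13.
  Design 4 vs Design 9: Design 4 wins 23–17.
  Design 5 vs Design 3: Design 5 wins 40–0.
  Design 5 vs Design 1: Design 5 wins 27–13.
  Design 5 vs Design 7: Design 5 wins 34–6.
  Design 5 vs Design 9: Design 5 wins 34–6.
  Design 3 vs Design 1: Design 1 wins 30–10.
  Design 3 vs Design 7: Design 7 wins 30–10.
  Design 3 vs Design 9: Design 9 wins 30–10.
  Design 1 vs Design 7: Design 1 wins 23–17.
  Design 1 vs Design 9: Design 1 wins 23–17.
  Design 7 vs Design 9: Design 7 wins 23–17.
Copeland scores (wins − losses):
  Design 4: 2 − 3 = -1
  Design 5: 5 − 0 = 5
  Design 3: 0 − 5 = -5
  Design 1: 4 − 1 = 3
  Design 7: 3 − 2 = 1
  Design 9: 1 − 4 = -3
Design 5 has the best Copeland score.

Design 5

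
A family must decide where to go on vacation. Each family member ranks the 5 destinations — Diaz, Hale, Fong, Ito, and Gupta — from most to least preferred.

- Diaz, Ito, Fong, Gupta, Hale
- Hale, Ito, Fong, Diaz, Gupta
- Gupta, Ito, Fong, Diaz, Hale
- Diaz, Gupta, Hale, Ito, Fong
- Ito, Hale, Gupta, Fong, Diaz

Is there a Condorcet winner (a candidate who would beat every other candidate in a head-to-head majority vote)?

Head-to-head results (5 voters total):
Diaz vs Hale: Diaz wins 3–2.
Diaz vs Fong: Fong wins 3–2.
Diaz vs Ito: Ito wins 3–2.
Diaz vs Gupta: Diaz wins 3–2.
Hale vs Fong: Hale wins 3–2.
Hale vs Ito: Ito wins 3–2.
Hale vs Gupta: Gupta wins 3–2.
Fong vs Ito: Ito wins 5–0.
Fong vs Gupta: Gupta wins 3–2.
Ito vs Gupta: Ito wins 3–2.
Ito beats each rival — Diaz (3–2), Hale (3–2), Fong (5–0), Gupta (3–2) — so Ito is the Condorcet winner.

Yes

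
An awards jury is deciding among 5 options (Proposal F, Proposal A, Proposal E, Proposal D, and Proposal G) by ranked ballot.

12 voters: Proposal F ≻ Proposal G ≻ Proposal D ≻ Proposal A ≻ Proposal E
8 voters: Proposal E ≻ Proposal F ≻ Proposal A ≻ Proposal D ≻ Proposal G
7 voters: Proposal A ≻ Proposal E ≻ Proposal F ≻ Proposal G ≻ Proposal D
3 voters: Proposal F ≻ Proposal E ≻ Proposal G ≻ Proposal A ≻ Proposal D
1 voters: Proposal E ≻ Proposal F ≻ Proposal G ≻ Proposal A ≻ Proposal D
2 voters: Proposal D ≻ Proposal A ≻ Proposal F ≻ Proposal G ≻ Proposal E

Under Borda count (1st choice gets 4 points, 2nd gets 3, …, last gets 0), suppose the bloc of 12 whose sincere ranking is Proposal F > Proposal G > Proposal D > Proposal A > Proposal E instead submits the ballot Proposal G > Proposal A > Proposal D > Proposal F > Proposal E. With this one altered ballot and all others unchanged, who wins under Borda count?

Proposal A

Borda totals with the altered ballot: Proposal F 69, Proposal A 90, Proposal E 66, Proposal D 40, Proposal G 65.
The switch changes the winner from Proposal F to Proposal A.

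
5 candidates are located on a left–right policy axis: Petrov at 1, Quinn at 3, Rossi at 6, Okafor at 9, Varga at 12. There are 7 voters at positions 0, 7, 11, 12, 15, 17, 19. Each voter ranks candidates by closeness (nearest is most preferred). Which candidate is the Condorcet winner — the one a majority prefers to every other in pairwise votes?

With single-peaked preferences on a line, the Condorcet winner is the candidate closest to the median voter.
The median voter (position 12) is closest to Varga at 12.
Check: Varga vs Petrov — voters closer to Varga: 6 of 7.

Varga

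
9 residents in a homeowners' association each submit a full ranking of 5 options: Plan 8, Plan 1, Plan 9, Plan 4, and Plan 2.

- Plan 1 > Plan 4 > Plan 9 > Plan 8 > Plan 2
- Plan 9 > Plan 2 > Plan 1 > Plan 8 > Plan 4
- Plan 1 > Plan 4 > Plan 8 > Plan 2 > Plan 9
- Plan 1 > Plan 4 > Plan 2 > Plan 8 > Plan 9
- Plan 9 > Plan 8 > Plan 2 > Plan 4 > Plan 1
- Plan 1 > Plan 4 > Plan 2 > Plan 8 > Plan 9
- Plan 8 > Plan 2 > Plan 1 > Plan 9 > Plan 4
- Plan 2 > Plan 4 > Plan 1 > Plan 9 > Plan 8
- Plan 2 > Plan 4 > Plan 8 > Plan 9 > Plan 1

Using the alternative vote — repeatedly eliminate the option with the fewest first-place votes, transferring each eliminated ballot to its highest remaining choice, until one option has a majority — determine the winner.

Round 1: Plan 1 4, Plan 9 2, Plan 2 2, Plan 8 1, Plan 4 0. Plan 4 has the fewest and is eliminated.
Round 2: Plan 1 4, Plan 9 2, Plan 2 2, Plan 8 1. Plan 8 has the fewest and is eliminated.
Round 3: Plan 1 4, Plan 2 3, Plan 9 2. Plan 9 has the fewest and is eliminated.
Round 4: Plan 2 5, Plan 1 4. Plan 2 has a majority.

Plan 2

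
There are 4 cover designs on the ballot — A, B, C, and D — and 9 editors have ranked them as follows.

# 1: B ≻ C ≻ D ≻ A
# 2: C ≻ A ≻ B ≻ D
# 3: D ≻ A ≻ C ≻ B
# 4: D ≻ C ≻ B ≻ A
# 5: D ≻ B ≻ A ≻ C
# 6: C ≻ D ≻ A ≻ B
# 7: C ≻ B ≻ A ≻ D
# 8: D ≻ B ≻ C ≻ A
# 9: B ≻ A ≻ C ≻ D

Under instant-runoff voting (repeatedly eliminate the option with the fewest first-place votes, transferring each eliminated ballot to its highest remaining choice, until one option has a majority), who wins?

C

Round 1: D 4, C 3, B 2, A 0. A has the fewest and is eliminated.
Round 2: D 4, C 3, B 2. B has the fewest and is eliminated.
Round 3: C 5, D 4. C has a majority.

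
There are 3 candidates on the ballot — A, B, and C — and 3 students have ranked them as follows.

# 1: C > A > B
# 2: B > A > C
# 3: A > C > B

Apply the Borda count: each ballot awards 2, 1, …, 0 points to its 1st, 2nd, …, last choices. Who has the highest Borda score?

A

Borda scores:
  A: 1 + 1 + 2 = 4
  B: 0 + 2 + 0 = 2
  C: 2 + 0 + 1 = 3
A has the highest total.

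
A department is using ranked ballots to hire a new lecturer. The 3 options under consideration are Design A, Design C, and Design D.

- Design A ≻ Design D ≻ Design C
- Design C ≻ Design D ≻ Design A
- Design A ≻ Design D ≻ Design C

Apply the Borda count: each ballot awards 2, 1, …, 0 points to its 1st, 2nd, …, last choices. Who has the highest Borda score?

Borda scores:
  Design A: 2 + 0 + 2 = 4
  Design C: 0 + 2 + 0 = 2
  Design D: 1 + 1 + 1 = 3
Design A has the highest total.

Design A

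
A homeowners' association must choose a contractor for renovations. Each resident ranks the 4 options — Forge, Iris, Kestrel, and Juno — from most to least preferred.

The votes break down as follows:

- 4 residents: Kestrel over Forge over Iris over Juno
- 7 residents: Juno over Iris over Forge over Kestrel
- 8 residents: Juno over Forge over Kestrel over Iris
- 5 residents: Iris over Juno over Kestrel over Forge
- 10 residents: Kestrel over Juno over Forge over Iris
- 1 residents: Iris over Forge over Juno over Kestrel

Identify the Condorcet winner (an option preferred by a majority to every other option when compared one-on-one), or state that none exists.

Juno

Head-to-head results (35 voters total):
Forge vs Iris: Forge wins 22–13.
Forge vs Kestrel: Kestrel wins 19–16.
Forge vs Juno: Juno wins 30–5.
Iris vs Kestrel: Kestrel wins 22–13.
Iris vs Juno: Juno wins 25–10.
Kestrel vs Juno: Juno wins 21–14.
Juno beats each rival — Forge (30–5), Iris (25–10), Kestrel (21–14) — so Juno is the Condorcet winner.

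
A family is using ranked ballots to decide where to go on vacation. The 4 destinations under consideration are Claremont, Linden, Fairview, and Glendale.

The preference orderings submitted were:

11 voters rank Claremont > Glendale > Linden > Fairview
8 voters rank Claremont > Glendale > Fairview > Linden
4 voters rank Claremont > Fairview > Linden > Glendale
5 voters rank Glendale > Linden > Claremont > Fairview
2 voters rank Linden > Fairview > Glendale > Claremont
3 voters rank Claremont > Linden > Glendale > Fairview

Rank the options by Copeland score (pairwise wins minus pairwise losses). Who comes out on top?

Claremont

Pairwise results:
  Claremont vs Linden: Claremont wins 26–7.
  Claremont vs Fairview: Claremont wins 31–2.
  Claremont vs Glendale: Claremont wins 26–7.
  Linden vs Fairview: Linden wins 21–12.
  Linden vs Glendale: Glendale wins 24–9.
  Fairview vs Glendale: Glendale wins 27–6.
Copeland scores (wins − losses):
  Claremont: 3 − 0 = 3
  Linden: 1 − 2 = -1
  Fairview: 0 − 3 = -3
  Glendale: 2 − 1 = 1
Claremont has the best Copeland score.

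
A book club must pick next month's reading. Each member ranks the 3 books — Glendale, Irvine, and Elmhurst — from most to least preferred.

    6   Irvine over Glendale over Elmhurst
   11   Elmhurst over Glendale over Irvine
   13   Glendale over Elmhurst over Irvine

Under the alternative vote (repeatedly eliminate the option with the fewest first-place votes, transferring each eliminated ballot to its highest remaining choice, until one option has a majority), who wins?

Glendale

Round 1: Glendale 13, Elmhurst 11, Irvine 6. Irvine has the fewest and is eliminated.
Round 2: Glendale 19, Elmhurst 11. Glendale has a majority.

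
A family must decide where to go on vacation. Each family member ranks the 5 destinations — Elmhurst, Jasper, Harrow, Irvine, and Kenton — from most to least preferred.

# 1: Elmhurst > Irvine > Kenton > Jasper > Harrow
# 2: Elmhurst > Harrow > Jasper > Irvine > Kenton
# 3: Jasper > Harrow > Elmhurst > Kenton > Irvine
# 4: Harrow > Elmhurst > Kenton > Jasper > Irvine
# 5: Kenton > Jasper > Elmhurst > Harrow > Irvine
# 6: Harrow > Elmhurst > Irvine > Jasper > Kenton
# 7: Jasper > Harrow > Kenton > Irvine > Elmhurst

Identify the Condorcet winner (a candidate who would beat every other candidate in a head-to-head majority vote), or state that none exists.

None — there is no Condorcet winner

Head-to-head results (7 voters total):
Elmhurst vs Jasper: Elmhurst wins 4–3.
Elmhurst vs Harrow: Harrow wins 4–3.
Elmhurst vs Irvine: Elmhurst wins 6–1.
Elmhurst vs Kenton: Elmhurst wins 5–2.
Jasper vs Harrow: Jasper wins 4–3.
Jasper vs Irvine: Jasper wins 5–2.
Jasper vs Kenton: Jasper wins 4–3.
Harrow vs Irvine: Harrow wins 6–1.
Harrow vs Kenton: Harrow wins 5–2.
Irvine vs Kenton: Kenton wins 4–3.
No candidate beats all others: Elmhurst beats Jasper beats Harrow beats Elmhurst, a majority cycle.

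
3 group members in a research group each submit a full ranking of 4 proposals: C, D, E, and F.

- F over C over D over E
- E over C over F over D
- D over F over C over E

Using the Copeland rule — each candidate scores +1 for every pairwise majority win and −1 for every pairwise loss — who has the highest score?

F

Pairwise results:
  C vs D: C wins 2–1.
  C vs E: C wins 2–1.
  C vs F: F wins 2–1.
  D vs E: D wins 2–1.
  D vs F: F wins 2–1.
  E vs F: F wins 2–1.
Copeland scores (wins − losses):
  C: 2 − 1 = 1
  D: 1 − 2 = -1
  E: 0 − 3 = -3
  F: 3 − 0 = 3
F has the best Copeland score.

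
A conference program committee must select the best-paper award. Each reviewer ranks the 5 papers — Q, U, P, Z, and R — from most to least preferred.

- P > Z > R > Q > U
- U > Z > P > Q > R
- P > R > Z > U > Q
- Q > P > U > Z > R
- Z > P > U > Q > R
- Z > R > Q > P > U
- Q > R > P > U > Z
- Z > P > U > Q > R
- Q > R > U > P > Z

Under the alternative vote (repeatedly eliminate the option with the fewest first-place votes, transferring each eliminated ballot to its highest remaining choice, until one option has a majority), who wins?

Z

Round 1: Q 3, Z 3, P 2, U 1, R 0. R has the fewest and is eliminated.
Round 2: Q 3, Z 3, P 2, U 1. U has the fewest and is eliminated.
Round 3: Z 4, Q 3, P 2. P has the fewest and is eliminated.
Round 4: Z 6, Q 3. Z has a majority.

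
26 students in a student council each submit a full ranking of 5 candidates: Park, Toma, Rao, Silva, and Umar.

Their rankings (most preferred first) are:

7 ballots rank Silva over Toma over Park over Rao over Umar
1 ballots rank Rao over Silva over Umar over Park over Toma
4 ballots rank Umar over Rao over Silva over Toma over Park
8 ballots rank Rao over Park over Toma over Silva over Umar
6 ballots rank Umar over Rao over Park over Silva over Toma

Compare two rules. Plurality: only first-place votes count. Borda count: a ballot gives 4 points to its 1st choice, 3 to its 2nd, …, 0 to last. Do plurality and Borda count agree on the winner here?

No

Plurality first-place counts: Park 0, Toma 0, Rao 9, Silva 7, Umar 10 → Umar.
Borda totals: Park 51, Toma 41, Rao 73, Silva 53, Umar 42 → Rao.
The two rules disagree: plurality picks Umar, Borda picks Rao.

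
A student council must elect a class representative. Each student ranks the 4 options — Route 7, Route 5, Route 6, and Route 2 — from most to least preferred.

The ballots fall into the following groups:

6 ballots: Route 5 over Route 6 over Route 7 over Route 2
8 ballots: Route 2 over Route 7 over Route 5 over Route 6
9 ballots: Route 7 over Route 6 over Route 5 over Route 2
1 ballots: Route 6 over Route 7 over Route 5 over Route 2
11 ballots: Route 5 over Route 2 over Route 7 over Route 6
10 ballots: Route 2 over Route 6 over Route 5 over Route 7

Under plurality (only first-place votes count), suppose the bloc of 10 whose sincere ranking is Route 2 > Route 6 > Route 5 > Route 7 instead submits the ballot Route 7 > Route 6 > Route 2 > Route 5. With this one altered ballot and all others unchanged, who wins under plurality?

First-place totals with the altered ballot: Route 7 19, Route 5 17, Route 6 1, Route 2 8.
The switch changes the winner from Route 2 to Route 7.

Route 7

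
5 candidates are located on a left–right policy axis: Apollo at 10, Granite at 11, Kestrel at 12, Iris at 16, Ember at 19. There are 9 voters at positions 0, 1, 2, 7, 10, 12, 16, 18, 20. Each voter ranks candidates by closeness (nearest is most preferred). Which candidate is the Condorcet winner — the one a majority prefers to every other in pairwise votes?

With single-peaked preferences on a line, the Condorcet winner is the candidate closest to the median voter.
The median voter (position 10) is closest to Apollo at 10.
Check: Apollo vs Granite — voters closer to Apollo: 5 of 9.

Apollo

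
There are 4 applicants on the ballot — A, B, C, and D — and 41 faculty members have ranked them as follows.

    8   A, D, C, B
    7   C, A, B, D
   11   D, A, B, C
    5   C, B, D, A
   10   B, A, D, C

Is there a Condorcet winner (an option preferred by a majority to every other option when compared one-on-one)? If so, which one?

A

Head-to-head results (41 voters total):
A vs B: A wins 26–15.
A vs C: A wins 29–12.
A vs D: A wins 25–16.
B vs C: B wins 21–20.
B vs D: B wins 22–19.
C vs D: D wins 29–12.
A beats each rival — B (26–15), C (29–12), D (25–16) — so A is the Condorcet winner.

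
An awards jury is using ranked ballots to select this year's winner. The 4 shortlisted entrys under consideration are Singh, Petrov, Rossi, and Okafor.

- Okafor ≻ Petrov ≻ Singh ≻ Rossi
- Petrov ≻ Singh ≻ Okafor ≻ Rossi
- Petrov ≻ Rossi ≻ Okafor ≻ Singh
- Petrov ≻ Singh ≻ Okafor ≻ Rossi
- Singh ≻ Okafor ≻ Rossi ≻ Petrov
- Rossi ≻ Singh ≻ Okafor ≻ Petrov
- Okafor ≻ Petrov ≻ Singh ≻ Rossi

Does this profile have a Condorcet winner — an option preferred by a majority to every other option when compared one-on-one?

Head-to-head results (7 voters total):
Singh vs Petrov: Petrov wins 5–2.
Singh vs Rossi: Singh wins 5–2.
Singh vs Okafor: Singh wins 4–3.
Petrov vs Rossi: Petrov wins 5–2.
Petrov vs Okafor: Okafor wins 4–3.
Rossi vs Okafor: Okafor wins 5–2.
No candidate beats all others: Singh beats Okafor beats Petrov beats Singh, a majority cycle.

No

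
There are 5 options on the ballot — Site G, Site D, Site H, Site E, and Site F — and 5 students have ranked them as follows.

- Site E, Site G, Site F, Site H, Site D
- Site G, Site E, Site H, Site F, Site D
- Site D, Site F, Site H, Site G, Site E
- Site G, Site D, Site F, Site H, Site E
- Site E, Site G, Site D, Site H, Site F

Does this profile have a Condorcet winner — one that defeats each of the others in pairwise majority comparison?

Yes

Head-to-head results (5 voters total):
Site G vs Site D: Site G wins 4–1.
Site G vs Site H: Site G wins 4–1.
Site G vs Site E: Site G wins 3–2.
Site G vs Site F: Site G wins 4–1.
Site D vs Site H: Site D wins 3–2.
Site D vs Site E: Site E wins 3–2.
Site D vs Site F: Site D wins 3–2.
Site H vs Site E: Site E wins 3–2.
Site H vs Site F: Site F wins 3–2.
Site E vs Site F: Site E wins 3–2.
Site G beats each rival — Site D (4–1), Site H (4–1), Site E (3–2), Site F (4–1) — so Site G is the Condorcet winner.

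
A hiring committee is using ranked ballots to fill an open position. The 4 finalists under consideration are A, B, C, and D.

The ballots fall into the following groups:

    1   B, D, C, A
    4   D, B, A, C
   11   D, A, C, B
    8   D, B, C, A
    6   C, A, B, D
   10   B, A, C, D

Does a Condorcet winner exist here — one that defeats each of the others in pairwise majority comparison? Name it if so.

D

Head-to-head results (40 voters total):
A vs B: B wins 23–17.
A vs C: A wins 25–15.
A vs D: D wins 24–16.
B vs C: B wins 23–17.
B vs D: D wins 23–17.
C vs D: D wins 24–16.
D beats each rival — A (24–16), B (23–17), C (24–16) — so D is the Condorcet winner.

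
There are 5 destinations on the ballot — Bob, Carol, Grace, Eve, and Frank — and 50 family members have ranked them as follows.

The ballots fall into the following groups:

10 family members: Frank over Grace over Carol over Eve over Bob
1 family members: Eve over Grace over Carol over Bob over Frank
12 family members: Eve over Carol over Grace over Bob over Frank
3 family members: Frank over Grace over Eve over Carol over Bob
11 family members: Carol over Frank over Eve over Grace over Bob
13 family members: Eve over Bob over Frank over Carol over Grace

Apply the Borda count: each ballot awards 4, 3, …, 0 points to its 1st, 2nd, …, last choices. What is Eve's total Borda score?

Borda scores:
  Bob: 10·0 + 1 + 12·1 + 3·0 + 11·0 + 13·3 = 52
  Carol: 10·2 + 2 + 12·3 + 3·1 + 11·4 + 13·1 = 118
  Grace: 10·3 + 3 + 12·2 + 3·3 + 11·1 + 13·0 = 77
  Eve: 10·1 + 4 + 12·4 + 3·2 + 11·2 + 13·4 = 142
  Frank: 10·4 + 0 + 12·0 + 3·4 + 11·3 + 13·2 = 111

142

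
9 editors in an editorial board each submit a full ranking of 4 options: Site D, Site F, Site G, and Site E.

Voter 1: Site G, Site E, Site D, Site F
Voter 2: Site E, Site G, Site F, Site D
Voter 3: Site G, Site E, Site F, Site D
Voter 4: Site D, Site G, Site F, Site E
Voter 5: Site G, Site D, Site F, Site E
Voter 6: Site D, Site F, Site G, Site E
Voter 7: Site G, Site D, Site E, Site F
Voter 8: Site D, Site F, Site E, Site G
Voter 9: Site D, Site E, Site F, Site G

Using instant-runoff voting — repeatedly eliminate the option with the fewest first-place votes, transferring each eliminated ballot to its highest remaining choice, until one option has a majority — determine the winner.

Site G

Round 1: Site D 4, Site G 4, Site E 1, Site F 0. Site F has the fewest and is eliminated.
Round 2: Site D 4, Site G 4, Site E 1. Site E has the fewest and is eliminated.
Round 3: Site G 5, Site D 4. Site G has a majority.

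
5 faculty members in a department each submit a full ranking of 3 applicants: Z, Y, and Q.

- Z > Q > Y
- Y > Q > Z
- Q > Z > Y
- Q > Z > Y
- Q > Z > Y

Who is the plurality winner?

First-place vote totals:
  Z: 1
  Y: 1
  Q: 3
Q has the most first-place votes.

Q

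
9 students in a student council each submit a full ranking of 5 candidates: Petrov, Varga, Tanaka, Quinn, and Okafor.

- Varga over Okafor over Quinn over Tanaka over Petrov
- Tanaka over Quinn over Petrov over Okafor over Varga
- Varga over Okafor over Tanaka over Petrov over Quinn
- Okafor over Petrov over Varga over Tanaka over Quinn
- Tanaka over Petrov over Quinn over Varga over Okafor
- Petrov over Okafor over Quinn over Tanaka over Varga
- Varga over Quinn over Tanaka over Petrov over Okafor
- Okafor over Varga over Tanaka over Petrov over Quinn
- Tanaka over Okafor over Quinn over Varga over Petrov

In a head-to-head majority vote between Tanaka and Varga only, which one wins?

Varga

Ballots ranking Tanaka above Varga: 4.
Ballots ranking Varga above Tanaka: 5.
Varga wins the head-to-head, 5–4.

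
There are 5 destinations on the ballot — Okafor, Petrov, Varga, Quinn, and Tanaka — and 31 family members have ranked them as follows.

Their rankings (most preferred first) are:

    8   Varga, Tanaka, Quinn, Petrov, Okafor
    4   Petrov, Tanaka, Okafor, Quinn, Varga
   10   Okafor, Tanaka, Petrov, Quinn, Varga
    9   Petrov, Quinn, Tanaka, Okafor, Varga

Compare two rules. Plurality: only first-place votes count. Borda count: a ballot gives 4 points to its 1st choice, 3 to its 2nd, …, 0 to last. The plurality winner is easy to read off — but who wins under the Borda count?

Plurality first-place counts: Okafor 10, Petrov 13, Varga 8, Quinn 0, Tanaka 0 → Petrov.
Borda totals: Okafor 57, Petrov 80, Varga 32, Quinn 57, Tanaka 84 → Tanaka.

Tanaka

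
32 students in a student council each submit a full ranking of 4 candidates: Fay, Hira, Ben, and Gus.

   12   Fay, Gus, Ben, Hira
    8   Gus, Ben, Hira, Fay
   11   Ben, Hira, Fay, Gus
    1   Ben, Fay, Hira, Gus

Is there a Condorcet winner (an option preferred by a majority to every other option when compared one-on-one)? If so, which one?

None — there is no Condorcet winner

Head-to-head results (32 voters total):
Fay vs Hira: Hira wins 19–13.
Fay vs Ben: Ben wins 20–12.
Fay vs Gus: Fay wins 24–8.
Hira vs Ben: Ben wins 32–0.
Hira vs Gus: Gus wins 20–12.
Ben vs Gus: Gus wins 20–12.
No candidate beats all others: Fay beats Gus beats Hira beats Fay, a majority cycle.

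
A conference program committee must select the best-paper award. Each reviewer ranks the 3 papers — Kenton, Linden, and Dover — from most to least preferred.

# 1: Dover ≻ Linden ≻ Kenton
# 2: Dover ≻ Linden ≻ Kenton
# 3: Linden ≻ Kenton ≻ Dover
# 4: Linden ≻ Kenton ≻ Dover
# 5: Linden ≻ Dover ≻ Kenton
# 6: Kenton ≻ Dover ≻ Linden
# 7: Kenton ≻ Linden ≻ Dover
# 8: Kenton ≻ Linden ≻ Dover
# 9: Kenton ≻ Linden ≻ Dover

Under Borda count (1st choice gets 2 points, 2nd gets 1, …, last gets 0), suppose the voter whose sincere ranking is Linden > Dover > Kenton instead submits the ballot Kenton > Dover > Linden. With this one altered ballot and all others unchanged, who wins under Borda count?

Kenton

Borda totals with the altered ballot: Kenton 12, Linden 9, Dover 6.
The switch changes the winner from Linden to Kenton.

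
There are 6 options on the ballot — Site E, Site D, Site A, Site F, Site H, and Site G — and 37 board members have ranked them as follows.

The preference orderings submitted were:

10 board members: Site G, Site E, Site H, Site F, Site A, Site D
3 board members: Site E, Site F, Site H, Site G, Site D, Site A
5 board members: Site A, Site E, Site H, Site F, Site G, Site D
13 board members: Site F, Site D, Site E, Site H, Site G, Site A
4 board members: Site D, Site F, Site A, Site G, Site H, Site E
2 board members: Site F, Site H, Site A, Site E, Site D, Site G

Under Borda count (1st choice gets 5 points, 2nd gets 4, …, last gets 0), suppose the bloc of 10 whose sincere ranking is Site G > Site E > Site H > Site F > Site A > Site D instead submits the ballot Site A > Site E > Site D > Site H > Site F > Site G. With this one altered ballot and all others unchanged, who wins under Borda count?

Site F

Borda totals with the altered ballot: Site E 118, Site D 107, Site A 93, Site F 123, Site H 82, Site G 32.
The winner is unchanged: still Site F.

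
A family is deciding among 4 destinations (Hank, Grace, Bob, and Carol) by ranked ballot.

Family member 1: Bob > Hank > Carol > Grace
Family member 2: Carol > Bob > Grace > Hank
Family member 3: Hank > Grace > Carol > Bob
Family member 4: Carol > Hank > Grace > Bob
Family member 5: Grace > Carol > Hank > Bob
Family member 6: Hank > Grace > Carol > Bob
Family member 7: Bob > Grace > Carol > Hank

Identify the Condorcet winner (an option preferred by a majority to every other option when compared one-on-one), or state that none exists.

Head-to-head results (7 voters total):
Hank vs Grace: Hank wins 4–3.
Hank vs Bob: Hank wins 4–3.
Hank vs Carol: Carol wins 4–3.
Grace vs Bob: Grace wins 4–3.
Grace vs Carol: Grace wins 4–3.
Bob vs Carol: Carol wins 5–2.
No candidate beats all others: Hank beats Grace beats Carol beats Hank, a majority cycle.

There is no Condorcet winner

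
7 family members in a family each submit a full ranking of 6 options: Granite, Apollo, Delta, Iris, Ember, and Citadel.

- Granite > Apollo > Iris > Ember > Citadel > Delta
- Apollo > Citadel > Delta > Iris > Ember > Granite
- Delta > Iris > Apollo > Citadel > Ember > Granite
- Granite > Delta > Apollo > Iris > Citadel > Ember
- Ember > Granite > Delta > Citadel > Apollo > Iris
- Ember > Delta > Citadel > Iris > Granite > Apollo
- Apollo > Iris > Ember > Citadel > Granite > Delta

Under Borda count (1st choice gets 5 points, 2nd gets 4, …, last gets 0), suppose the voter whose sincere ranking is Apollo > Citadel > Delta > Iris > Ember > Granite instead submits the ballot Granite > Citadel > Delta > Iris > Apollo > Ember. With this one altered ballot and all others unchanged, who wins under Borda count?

Granite

Borda totals with the altered ballot: Granite 21, Apollo 17, Delta 19, Iris 17, Ember 16, Citadel 15.
The switch changes the winner from Apollo to Granite.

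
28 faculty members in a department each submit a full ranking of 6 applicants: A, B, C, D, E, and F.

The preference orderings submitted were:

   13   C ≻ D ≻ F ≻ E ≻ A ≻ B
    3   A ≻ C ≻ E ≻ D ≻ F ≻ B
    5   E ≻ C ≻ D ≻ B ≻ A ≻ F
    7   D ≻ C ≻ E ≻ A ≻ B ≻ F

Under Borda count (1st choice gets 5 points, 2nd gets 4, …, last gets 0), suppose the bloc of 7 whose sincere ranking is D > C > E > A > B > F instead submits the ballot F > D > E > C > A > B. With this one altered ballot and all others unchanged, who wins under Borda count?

C

Borda totals with the altered ballot: A 40, B 10, C 111, D 101, E 81, F 77.
The winner is unchanged: still C.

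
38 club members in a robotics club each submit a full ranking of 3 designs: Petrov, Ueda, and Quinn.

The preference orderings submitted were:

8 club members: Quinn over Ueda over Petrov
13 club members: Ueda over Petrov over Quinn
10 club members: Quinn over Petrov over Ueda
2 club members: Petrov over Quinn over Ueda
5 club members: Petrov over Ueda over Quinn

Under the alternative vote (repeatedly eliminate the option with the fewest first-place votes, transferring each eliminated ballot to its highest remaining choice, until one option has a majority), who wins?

Round 1: Quinn 18, Ueda 13, Petrov 7. Petrov has the fewest and is eliminated.
Round 2: Quinn 20, Ueda 18. Quinn has a majority.

Quinn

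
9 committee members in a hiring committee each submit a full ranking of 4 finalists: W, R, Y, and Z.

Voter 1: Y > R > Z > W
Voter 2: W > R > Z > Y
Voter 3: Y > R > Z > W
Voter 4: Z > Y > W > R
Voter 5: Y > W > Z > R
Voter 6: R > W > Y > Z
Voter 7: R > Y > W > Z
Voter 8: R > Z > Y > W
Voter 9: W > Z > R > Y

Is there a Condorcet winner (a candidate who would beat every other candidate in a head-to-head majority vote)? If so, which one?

R

Head-to-head results (9 voters total):
W vs R: R wins 5–4.
W vs Y: Y wins 6–3.
W vs Z: W wins 5–4.
R vs Y: R wins 5–4.
R vs Z: R wins 6–3.
Y vs Z: Y wins 5–4.
R beats each rival — W (5–4), Y (5–4), Z (6–3) — so R is the Condorcet winner.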